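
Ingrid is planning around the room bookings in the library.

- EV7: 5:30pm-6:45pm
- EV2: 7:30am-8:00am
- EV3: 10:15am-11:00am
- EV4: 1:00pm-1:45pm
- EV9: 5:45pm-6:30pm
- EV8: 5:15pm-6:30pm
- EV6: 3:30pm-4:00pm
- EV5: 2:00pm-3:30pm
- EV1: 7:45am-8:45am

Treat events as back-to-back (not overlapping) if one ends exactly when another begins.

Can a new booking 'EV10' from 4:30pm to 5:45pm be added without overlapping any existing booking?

No — it overlaps EV7, EV8

EV2: ends 8:00am at or before EV10 starts 4:30pm → clear.
EV1: ends 8:45am at or before EV10 starts 4:30pm → clear.
EV3: ends 11:00am at or before EV10 starts 4:30pm → clear.
EV4: ends 1:45pm at or before EV10 starts 4:30pm → clear.
EV5: ends 3:30pm at or before EV10 starts 4:30pm → clear.
EV6: ends 4:00pm at or before EV10 starts 4:30pm → clear.
EV8: starts 5:15pm before EV10 ends 5:45pm, and ends 6:30pm after EV10 starts 4:30pm → overlap.
EV7: starts 5:30pm before EV10 ends 5:45pm, and ends 6:45pm after EV10 starts 4:30pm → overlap.
EV9: starts 5:45pm at or after EV10 ends 5:45pm → clear.
EV10 overlaps EV7, EV8.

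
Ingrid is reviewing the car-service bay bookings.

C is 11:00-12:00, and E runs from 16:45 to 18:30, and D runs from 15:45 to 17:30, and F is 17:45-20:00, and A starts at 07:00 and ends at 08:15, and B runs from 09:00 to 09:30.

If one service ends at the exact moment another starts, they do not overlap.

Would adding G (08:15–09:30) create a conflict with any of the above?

Yes — it overlaps B

A: ends 08:15 at or before G starts 08:15 → clear.
B: starts 09:00 before G ends 09:30, and ends 09:30 after G starts 08:15 → overlap.
C: starts 11:00 at or after G ends 09:30 → clear.
D: starts 15:45 at or after G ends 09:30 → clear.
E: starts 16:45 at or after G ends 09:30 → clear.
F: starts 17:45 at or after G ends 09:30 → clear.
G overlaps B.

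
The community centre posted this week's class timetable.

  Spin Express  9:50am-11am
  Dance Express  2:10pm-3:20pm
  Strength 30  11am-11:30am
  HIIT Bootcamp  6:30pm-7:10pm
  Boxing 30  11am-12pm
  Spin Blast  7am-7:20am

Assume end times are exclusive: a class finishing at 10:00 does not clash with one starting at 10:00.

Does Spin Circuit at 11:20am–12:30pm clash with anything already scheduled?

Spin Blast: ends 7:20am at or before Spin Circuit starts 11:20am → clear.
Spin Express: ends 11am at or before Spin Circuit starts 11:20am → clear.
Strength 30: starts 11am before Spin Circuit ends 12:30pm, and ends 11:30am after Spin Circuit starts 11:20am → overlap.
Boxing 30: starts 11am before Spin Circuit ends 12:30pm, and ends 12pm after Spin Circuit starts 11:20am → overlap.
Dance Express: starts 2:10pm at or after Spin Circuit ends 12:30pm → clear.
HIIT Bootcamp: starts 6:30pm at or after Spin Circuit ends 12:30pm → clear.
Spin Circuit overlaps Strength 30, Boxing 30.

Yes — it overlaps Boxing 30, Strength 30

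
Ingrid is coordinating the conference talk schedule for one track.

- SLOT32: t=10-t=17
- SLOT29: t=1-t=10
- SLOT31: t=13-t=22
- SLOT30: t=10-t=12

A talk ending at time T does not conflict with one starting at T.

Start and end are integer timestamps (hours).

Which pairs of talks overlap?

SLOT30 & SLOT32, SLOT31 & SLOT32

Sorted by start: SLOT29, SLOT30, SLOT32, SLOT31.
SLOT30 starts exactly when SLOT29 ends (back-to-back, no overlap), so nothing later overlaps SLOT29 either.
SLOT32 starts before SLOT30 ends → SLOT30 and SLOT32 overlap.
SLOT31 starts after SLOT30 ends.
SLOT31 starts before SLOT32 ends → SLOT32 and SLOT31 overlap.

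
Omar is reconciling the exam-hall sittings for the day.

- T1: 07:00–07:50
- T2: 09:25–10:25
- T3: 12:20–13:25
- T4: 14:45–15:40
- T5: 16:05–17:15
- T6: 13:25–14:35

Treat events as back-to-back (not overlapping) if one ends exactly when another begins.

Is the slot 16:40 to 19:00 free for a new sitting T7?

T1: ends 07:50 at or before T7 starts 16:40 → clear.
T2: ends 10:25 at or before T7 starts 16:40 → clear.
T3: ends 13:25 at or before T7 starts 16:40 → clear.
T6: ends 14:35 at or before T7 starts 16:40 → clear.
T4: ends 15:40 at or before T7 starts 16:40 → clear.
T5: starts 16:05 before T7 ends 19:00, and ends 17:15 after T7 starts 16:40 → overlap.
T7 overlaps T5.

No — it overlaps T5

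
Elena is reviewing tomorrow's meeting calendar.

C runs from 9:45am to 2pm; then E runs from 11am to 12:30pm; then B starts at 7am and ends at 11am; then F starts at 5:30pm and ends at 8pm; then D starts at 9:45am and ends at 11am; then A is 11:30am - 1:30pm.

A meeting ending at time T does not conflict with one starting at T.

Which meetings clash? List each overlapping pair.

A & C, A & E, B & C, B & D, C & D, C & E

Sorted by start: B, C, D, E, A, F.
C starts before B ends → B and C overlap.
D starts before B ends → B and D overlap.
E starts exactly when B ends (back-to-back, no overlap) — done with B.
D starts before C ends → C and D overlap.
E starts before C ends → C and E overlap.
A starts before C ends → C and A overlap.
F starts after C ends.
E starts exactly when D ends (back-to-back, no overlap) — done with D.
A starts before E ends → E and A overlap.
F starts after E ends.
F starts after A ends.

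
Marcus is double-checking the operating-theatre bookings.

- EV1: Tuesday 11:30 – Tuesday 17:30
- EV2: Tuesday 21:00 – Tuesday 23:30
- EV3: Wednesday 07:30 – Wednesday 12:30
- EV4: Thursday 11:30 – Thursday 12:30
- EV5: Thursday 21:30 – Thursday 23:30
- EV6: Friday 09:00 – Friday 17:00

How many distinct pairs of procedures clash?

Check each pair: they overlap iff neither finishes before the other starts.
Sorted by start: EV1, EV2, EV3, EV4, EV5, EV6.
EV2 starts after EV1 ends — done with EV1.
EV3 starts after EV2 ends — done with EV2.
EV4 starts after EV3 ends — done with EV3.
EV5 starts after EV4 ends — done with EV4.
EV6 starts after EV5 ends.
No pair overlaps.

0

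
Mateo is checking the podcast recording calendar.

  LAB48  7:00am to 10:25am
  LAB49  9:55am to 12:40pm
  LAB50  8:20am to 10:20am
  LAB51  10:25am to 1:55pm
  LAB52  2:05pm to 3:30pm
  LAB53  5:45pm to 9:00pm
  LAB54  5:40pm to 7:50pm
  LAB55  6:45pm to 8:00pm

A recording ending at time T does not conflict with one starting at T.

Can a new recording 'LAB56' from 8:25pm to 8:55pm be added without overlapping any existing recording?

LAB48: ends 10:25am at or before LAB56 starts 8:25pm → clear.
LAB50: ends 10:20am at or before LAB56 starts 8:25pm → clear.
LAB49: ends 12:40pm at or before LAB56 starts 8:25pm → clear.
LAB51: ends 1:55pm at or before LAB56 starts 8:25pm → clear.
LAB52: ends 3:30pm at or before LAB56 starts 8:25pm → clear.
LAB54: ends 7:50pm at or before LAB56 starts 8:25pm → clear.
LAB53: starts 5:45pm before LAB56 ends 8:55pm, and ends 9:00pm after LAB56 starts 8:25pm → overlap.
LAB55: ends 8:00pm at or before LAB56 starts 8:25pm → clear.
LAB56 overlaps LAB53.

No — it overlaps LAB53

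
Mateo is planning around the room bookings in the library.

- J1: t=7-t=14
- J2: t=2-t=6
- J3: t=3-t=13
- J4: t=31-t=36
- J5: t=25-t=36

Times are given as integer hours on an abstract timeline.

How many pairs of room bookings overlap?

Sorted by start: J2, J3, J1, J5, J4.
J3 starts before J2 ends → J2 and J3 overlap.
J1 starts after J2 ends, so J2 has no further overlaps.
J1 starts before J3 ends → J3 and J1 overlap.
J5 starts after J3 ends, so J3 has no further overlaps.
J5 starts after J1 ends, so J1 has no further overlaps.
J4 starts before J5 ends → J5 and J4 overlap.
Overlapping pairs: J1 & J3, J2 & J3, J4 & J5 — 3 in total.

3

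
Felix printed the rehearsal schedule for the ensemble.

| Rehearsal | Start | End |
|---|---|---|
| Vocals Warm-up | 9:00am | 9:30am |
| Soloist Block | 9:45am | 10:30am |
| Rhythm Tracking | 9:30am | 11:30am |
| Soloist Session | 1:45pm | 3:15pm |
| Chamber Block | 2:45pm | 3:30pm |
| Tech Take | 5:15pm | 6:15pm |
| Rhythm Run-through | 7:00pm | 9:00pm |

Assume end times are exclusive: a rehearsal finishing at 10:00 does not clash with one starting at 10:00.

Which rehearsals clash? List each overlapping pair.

Chamber Block & Soloist Session, Rhythm Tracking & Soloist Block

Check each pair: they overlap iff neither finishes before the other starts.
Sorted by start: Vocals Warm-up, Rhythm Tracking, Soloist Block, Soloist Session, Chamber Block, Tech Take, Rhythm Run-through.
Rhythm Tracking starts exactly when Vocals Warm-up ends (back-to-back, no overlap) — done with Vocals Warm-up.
Soloist Block starts before Rhythm Tracking ends → Rhythm Tracking and Soloist Block overlap.
Soloist Session starts after Rhythm Tracking ends — done with Rhythm Tracking.
Soloist Session starts after Soloist Block ends — done with Soloist Block.
Chamber Block starts before Soloist Session ends → Soloist Session and Chamber Block overlap.
Tech Take starts after Soloist Session ends — done with Soloist Session.
Tech Take starts after Chamber Block ends — done with Chamber Block.
Rhythm Run-through starts after Tech Take ends.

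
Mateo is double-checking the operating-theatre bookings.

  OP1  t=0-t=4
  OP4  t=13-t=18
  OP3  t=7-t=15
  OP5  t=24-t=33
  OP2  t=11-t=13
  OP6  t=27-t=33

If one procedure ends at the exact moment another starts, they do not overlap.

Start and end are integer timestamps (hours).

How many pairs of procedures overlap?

3

Sorted by start: OP1, OP3, OP2, OP4, OP5, OP6.
OP3 starts after OP1 ends — done with OP1.
OP2 starts before OP3 ends → OP3 and OP2 overlap.
OP4 starts before OP3 ends → OP3 and OP4 overlap.
OP5 starts after OP3 ends — done with OP3.
OP4 starts exactly when OP2 ends (back-to-back, no overlap) — done with OP2.
OP5 starts after OP4 ends — done with OP4.
OP6 starts before OP5 ends → OP5 and OP6 overlap.
Overlapping pairs: OP2 & OP3, OP3 & OP4, OP5 & OP6 — 3 in total.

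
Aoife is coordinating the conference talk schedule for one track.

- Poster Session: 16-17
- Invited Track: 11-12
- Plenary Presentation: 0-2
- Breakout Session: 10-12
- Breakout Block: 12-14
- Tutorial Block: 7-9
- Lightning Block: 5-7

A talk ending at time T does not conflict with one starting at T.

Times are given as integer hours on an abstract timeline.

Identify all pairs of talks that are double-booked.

Sorted by start: Plenary Presentation, Lightning Block, Tutorial Block, Breakout Session, Invited Track, Breakout Block, Poster Session.
Lightning Block starts after Plenary Presentation ends; Plenary Presentation is clear from here.
Tutorial Block starts exactly when Lightning Block ends (back-to-back, no overlap); Lightning Block is clear from here.
Breakout Session starts after Tutorial Block ends; Tutorial Block is clear from here.
Invited Track starts before Breakout Session ends → Breakout Session and Invited Track overlap.
Breakout Block starts exactly when Breakout Session ends (back-to-back, no overlap); Breakout Session is clear from here.
Breakout Block starts exactly when Invited Track ends (back-to-back, no overlap); Invited Track is clear from here.
Poster Session starts after Breakout Block ends.

Breakout Session & Invited Track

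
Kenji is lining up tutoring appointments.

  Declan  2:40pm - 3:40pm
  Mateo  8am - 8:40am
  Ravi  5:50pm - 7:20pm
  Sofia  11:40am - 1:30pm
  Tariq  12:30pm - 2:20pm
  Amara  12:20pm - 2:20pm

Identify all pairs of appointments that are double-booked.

Amara & Sofia, Amara & Tariq, Sofia & Tariq

Check each pair: they overlap iff neither finishes before the other starts.
Sorted by start: Mateo, Sofia, Amara, Tariq, Declan, Ravi.
Sofia starts after Mateo ends — done with Mateo.
Amara starts before Sofia ends → Sofia and Amara overlap.
Tariq starts before Sofia ends → Sofia and Tariq overlap.
Declan starts after Sofia ends — done with Sofia.
Tariq starts before Amara ends → Amara and Tariq overlap.
Declan starts after Amara ends — done with Amara.
Declan starts after Tariq ends — done with Tariq.
Ravi starts after Declan ends.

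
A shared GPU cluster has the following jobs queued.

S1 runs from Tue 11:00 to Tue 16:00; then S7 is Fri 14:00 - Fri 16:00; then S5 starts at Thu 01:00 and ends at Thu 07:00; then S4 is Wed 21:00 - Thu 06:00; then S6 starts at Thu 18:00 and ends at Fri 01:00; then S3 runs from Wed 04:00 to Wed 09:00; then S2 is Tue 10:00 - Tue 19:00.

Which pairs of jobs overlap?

S1 & S2, S4 & S5

Two intervals overlap when each starts before the other ends.
Sorted by start: S2, S1, S3, S4, S5, S6, S7.
S1 starts before S2 ends → S2 and S1 overlap.
S3 starts after S2 ends, so S2 has no further overlaps.
S3 starts after S1 ends, so S1 has no further overlaps.
S4 starts after S3 ends, so S3 has no further overlaps.
S5 starts before S4 ends → S4 and S5 overlap.
S6 starts after S4 ends, so S4 has no further overlaps.
S6 starts after S5 ends, so S5 has no further overlaps.
S7 starts after S6 ends.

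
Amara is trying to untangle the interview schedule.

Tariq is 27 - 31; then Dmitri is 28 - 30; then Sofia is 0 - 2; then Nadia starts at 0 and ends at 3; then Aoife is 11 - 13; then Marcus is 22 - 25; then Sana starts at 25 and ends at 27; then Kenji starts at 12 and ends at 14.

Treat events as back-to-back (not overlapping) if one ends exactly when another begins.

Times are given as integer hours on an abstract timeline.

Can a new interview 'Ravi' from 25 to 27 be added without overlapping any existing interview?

Sofia: ends 2 at or before Ravi starts 25 → clear.
Nadia: ends 3 at or before Ravi starts 25 → clear.
Aoife: ends 13 at or before Ravi starts 25 → clear.
Kenji: ends 14 at or before Ravi starts 25 → clear.
Marcus: ends 25 at or before Ravi starts 25 → clear.
Sana: starts 25 before Ravi ends 27, and ends 27 after Ravi starts 25 → overlap.
Tariq: starts 27 at or after Ravi ends 27 → clear.
Dmitri: starts 28 at or after Ravi ends 27 → clear.
Ravi overlaps Sana.

No — it overlaps Sana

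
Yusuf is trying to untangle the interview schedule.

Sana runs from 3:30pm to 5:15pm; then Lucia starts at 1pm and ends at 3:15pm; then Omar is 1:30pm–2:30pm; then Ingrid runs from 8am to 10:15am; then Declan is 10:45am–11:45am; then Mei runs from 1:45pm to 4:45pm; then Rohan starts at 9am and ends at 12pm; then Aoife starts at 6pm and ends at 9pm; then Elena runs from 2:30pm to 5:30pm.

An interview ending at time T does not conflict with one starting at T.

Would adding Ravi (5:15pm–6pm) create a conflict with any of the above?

Ingrid: ends 10:15am at or before Ravi starts 5:15pm → clear.
Rohan: ends 12pm at or before Ravi starts 5:15pm → clear.
Declan: ends 11:45am at or before Ravi starts 5:15pm → clear.
Lucia: ends 3:15pm at or before Ravi starts 5:15pm → clear.
Omar: ends 2:30pm at or before Ravi starts 5:15pm → clear.
Mei: ends 4:45pm at or before Ravi starts 5:15pm → clear.
Elena: starts 2:30pm before Ravi ends 6pm, and ends 5:30pm after Ravi starts 5:15pm → overlap.
Sana: ends 5:15pm at or before Ravi starts 5:15pm → clear.
Aoife: starts 6pm at or after Ravi ends 6pm → clear.
Ravi overlaps Elena.

Yes — it overlaps Elena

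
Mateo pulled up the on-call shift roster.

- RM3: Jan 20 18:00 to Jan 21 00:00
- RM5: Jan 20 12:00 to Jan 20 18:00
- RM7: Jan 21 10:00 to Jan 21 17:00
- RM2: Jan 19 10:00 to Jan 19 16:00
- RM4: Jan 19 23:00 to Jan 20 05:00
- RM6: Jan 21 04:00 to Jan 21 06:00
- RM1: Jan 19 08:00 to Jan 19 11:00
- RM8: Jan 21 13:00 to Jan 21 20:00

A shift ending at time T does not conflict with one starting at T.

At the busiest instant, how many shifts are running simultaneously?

Sort all start/end points and keep a running count:
Jan 19 08:00 start RM1 → 1
Jan 19 10:00 start RM2 → 2
Jan 19 11:00 end RM1 → 1
Jan 19 16:00 end RM2 → 0
Jan 19 23:00 start RM4 → 1
Jan 20 05:00 end RM4 → 0
Jan 20 12:00 start RM5 → 1
Jan 20 18:00 end RM5 → 0
Jan 20 18:00 start RM3 → 1
Jan 21 00:00 end RM3 → 0
Jan 21 04:00 start RM6 → 1
Jan 21 06:00 end RM6 → 0
Jan 21 10:00 start RM7 → 1
Jan 21 13:00 start RM8 → 2
Jan 21 17:00 end RM7 → 1
Jan 21 20:00 end RM8 → 0
Peak is 2, at Jan 19 10:00 (RM1, RM2).

2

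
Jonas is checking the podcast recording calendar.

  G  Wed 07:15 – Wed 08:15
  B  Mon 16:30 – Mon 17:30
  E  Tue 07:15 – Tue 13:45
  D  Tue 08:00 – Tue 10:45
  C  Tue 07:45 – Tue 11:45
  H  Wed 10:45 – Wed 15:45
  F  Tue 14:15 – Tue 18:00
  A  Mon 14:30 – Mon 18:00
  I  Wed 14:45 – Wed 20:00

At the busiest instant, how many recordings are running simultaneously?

Sweep the timeline, counting +1 at each start and −1 at each end (ends before starts at a tie):
Mon 14:30 start A → 1
Mon 16:30 start B → 2
Mon 17:30 end B → 1
Mon 18:00 end A → 0
Tue 07:15 start E → 1
Tue 07:45 start C → 2
Tue 08:00 start D → 3
Tue 10:45 end D → 2
Tue 11:45 end C → 1
Tue 13:45 end E → 0
Tue 14:15 start F → 1
Tue 18:00 end F → 0
Wed 07:15 start G → 1
Wed 08:15 end G → 0
Wed 10:45 start H → 1
Wed 14:45 start I → 2
Wed 15:45 end H → 1
Wed 20:00 end I → 0
Peak is 3, at Tue 08:00 (C, D, E).

3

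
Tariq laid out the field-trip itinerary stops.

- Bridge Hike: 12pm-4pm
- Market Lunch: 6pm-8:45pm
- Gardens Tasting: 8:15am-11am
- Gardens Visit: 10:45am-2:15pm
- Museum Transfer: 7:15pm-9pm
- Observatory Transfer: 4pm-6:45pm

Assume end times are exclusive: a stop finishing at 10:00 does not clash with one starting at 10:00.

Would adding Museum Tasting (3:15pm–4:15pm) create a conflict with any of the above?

Yes — it overlaps Bridge Hike, Observatory Transfer

Gardens Tasting: ends 11am at or before Museum Tasting starts 3:15pm → clear.
Gardens Visit: ends 2:15pm at or before Museum Tasting starts 3:15pm → clear.
Bridge Hike: starts 12pm before Museum Tasting ends 4:15pm, and ends 4pm after Museum Tasting starts 3:15pm → overlap.
Observatory Transfer: starts 4pm before Museum Tasting ends 4:15pm, and ends 6:45pm after Museum Tasting starts 3:15pm → overlap.
Market Lunch: starts 6pm at or after Museum Tasting ends 4:15pm → clear.
Museum Transfer: starts 7:15pm at or after Museum Tasting ends 4:15pm → clear.
Museum Tasting overlaps Bridge Hike, Observatory Transfer.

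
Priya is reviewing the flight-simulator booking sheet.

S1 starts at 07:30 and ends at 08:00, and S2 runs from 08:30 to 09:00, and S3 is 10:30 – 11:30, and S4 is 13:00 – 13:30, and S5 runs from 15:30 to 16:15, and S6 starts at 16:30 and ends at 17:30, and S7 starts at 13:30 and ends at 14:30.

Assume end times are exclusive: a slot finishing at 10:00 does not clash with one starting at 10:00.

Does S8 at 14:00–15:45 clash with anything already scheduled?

S1: ends 08:00 at or before S8 starts 14:00 → clear.
S2: ends 09:00 at or before S8 starts 14:00 → clear.
S3: ends 11:30 at or before S8 starts 14:00 → clear.
S4: ends 13:30 at or before S8 starts 14:00 → clear.
S7: starts 13:30 before S8 ends 15:45, and ends 14:30 after S8 starts 14:00 → overlap.
S5: starts 15:30 before S8 ends 15:45, and ends 16:15 after S8 starts 14:00 → overlap.
S6: starts 16:30 at or after S8 ends 15:45 → clear.
S8 overlaps S5, S7.

Yes — it overlaps S5, S7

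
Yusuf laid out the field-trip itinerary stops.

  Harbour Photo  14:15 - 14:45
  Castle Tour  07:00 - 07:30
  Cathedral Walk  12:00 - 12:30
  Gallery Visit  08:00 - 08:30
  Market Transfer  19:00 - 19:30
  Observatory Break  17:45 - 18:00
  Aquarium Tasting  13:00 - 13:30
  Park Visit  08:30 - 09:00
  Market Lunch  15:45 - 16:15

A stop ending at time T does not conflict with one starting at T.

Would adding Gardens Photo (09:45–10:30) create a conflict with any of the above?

No — it doesn't clash with anything

Castle Tour: ends 07:30 at or before Gardens Photo starts 09:45 → clear.
Gallery Visit: ends 08:30 at or before Gardens Photo starts 09:45 → clear.
Park Visit: ends 09:00 at or before Gardens Photo starts 09:45 → clear.
Cathedral Walk: starts 12:00 at or after Gardens Photo ends 10:30 → clear.
Aquarium Tasting: starts 13:00 at or after Gardens Photo ends 10:30 → clear.
Harbour Photo: starts 14:15 at or after Gardens Photo ends 10:30 → clear.
Market Lunch: starts 15:45 at or after Gardens Photo ends 10:30 → clear.
Observatory Break: starts 17:45 at or after Gardens Photo ends 10:30 → clear.
Market Transfer: starts 19:00 at or after Gardens Photo ends 10:30 → clear.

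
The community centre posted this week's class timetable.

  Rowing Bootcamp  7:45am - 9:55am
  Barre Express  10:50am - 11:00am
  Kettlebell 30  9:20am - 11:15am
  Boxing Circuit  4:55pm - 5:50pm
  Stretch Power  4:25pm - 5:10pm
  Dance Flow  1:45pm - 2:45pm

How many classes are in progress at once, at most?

2

Sweep the timeline, counting +1 at each start and −1 at each end (ends before starts at a tie):
7:45am start Rowing Bootcamp → 1
9:20am start Kettlebell 30 → 2
9:55am end Rowing Bootcamp → 1
10:50am start Barre Express → 2
11:00am end Barre Express → 1
11:15am end Kettlebell 30 → 0
1:45pm start Dance Flow → 1
2:45pm end Dance Flow → 0
4:25pm start Stretch Power → 1
4:55pm start Boxing Circuit → 2
5:10pm end Stretch Power → 1
5:50pm end Boxing Circuit → 0
Peak is 2, at 9:20am (Kettlebell 30, Rowing Bootcamp).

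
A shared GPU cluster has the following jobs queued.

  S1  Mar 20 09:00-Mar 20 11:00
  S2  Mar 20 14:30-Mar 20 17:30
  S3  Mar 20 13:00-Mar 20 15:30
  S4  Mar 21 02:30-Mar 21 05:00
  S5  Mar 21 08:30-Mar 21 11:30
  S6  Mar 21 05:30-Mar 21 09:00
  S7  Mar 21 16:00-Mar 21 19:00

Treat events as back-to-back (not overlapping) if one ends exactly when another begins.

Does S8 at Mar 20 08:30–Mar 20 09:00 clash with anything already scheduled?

S1: starts Mar 20 09:00 at or after S8 ends Mar 20 09:00 → clear.
S3: starts Mar 20 13:00 at or after S8 ends Mar 20 09:00 → clear.
S2: starts Mar 20 14:30 at or after S8 ends Mar 20 09:00 → clear.
S4: starts Mar 21 02:30 at or after S8 ends Mar 20 09:00 → clear.
S6: starts Mar 21 05:30 at or after S8 ends Mar 20 09:00 → clear.
S5: starts Mar 21 08:30 at or after S8 ends Mar 20 09:00 → clear.
S7: starts Mar 21 16:00 at or after S8 ends Mar 20 09:00 → clear.

No — it doesn't clash with anything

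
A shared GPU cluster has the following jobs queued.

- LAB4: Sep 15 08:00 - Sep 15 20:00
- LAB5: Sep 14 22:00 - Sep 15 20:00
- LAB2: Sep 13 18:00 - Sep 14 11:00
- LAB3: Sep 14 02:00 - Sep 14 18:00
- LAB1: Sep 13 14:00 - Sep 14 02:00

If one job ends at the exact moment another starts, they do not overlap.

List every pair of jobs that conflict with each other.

Sorted by start: LAB1, LAB2, LAB3, LAB5, LAB4.
LAB2 starts before LAB1 ends → LAB1 and LAB2 overlap.
LAB3 starts exactly when LAB1 ends (back-to-back, no overlap), so nothing later overlaps LAB1 either.
LAB3 starts before LAB2 ends → LAB2 and LAB3 overlap.
LAB5 starts after LAB2 ends, so nothing later overlaps LAB2 either.
LAB5 starts after LAB3 ends, so nothing later overlaps LAB3 either.
LAB4 starts before LAB5 ends → LAB5 and LAB4 overlap.

LAB1 & LAB2, LAB2 & LAB3, LAB4 & LAB5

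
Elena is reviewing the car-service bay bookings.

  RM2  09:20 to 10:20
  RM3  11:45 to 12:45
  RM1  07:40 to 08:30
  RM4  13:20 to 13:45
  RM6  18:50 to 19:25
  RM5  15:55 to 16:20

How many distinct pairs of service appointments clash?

Sorted by start: RM1, RM2, RM3, RM4, RM5, RM6.
RM2 starts after RM1 ends, so RM1 has no further overlaps.
RM3 starts after RM2 ends, so RM2 has no further overlaps.
RM4 starts after RM3 ends, so RM3 has no further overlaps.
RM5 starts after RM4 ends, so RM4 has no further overlaps.
RM6 starts after RM5 ends.
No pair overlaps.

0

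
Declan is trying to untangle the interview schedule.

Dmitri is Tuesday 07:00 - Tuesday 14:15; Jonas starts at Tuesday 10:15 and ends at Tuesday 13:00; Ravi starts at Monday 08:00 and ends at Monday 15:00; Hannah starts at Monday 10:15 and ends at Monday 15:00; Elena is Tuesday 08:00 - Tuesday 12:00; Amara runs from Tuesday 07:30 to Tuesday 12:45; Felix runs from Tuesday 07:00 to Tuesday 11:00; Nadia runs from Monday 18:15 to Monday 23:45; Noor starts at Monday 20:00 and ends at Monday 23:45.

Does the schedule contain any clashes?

Sorted by start: Ravi, Hannah, Nadia, Noor, Felix, Dmitri, Amara, Elena, Jonas.
Hannah starts before Ravi ends → Ravi and Hannah overlap.
That's a conflict, so the schedule is not conflict-free.

Yes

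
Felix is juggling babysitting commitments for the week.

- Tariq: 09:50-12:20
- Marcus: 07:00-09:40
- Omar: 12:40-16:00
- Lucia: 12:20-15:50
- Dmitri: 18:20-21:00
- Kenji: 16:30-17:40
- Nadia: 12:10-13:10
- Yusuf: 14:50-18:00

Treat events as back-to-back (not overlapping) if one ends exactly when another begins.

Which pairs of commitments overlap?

Two intervals overlap when each starts before the other ends.
Sorted by start: Marcus, Tariq, Nadia, Lucia, Omar, Yusuf, Kenji, Dmitri.
Tariq starts after Marcus ends, so nothing later overlaps Marcus either.
Nadia starts before Tariq ends → Tariq and Nadia overlap.
Lucia starts exactly when Tariq ends (back-to-back, no overlap), so nothing later overlaps Tariq either.
Lucia starts before Nadia ends → Nadia and Lucia overlap.
Omar starts before Nadia ends → Nadia and Omar overlap.
Yusuf starts after Nadia ends, so nothing later overlaps Nadia either.
Omar starts before Lucia ends → Lucia and Omar overlap.
Yusuf starts before Lucia ends → Lucia and Yusuf overlap.
Kenji starts after Lucia ends, so nothing later overlaps Lucia either.
Yusuf starts before Omar ends → Omar and Yusuf overlap.
Kenji starts after Omar ends, so nothing later overlaps Omar either.
Kenji starts before Yusuf ends → Yusuf and Kenji overlap.
Dmitri starts after Yusuf ends.
Dmitri starts after Kenji ends.

Kenji & Yusuf, Lucia & Nadia, Lucia & Omar, Lucia & Yusuf, Nadia & Omar, Nadia & Tariq, Omar & Yusuf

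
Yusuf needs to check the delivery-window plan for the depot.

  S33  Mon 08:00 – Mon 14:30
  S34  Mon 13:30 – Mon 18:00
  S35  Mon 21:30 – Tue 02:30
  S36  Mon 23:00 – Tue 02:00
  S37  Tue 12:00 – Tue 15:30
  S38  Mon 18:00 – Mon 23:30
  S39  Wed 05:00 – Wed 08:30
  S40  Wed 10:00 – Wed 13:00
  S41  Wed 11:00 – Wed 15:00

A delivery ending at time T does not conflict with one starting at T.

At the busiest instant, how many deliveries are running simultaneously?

Sort all start/end points and keep a running count:
Mon 08:00 start S33 → 1
Mon 13:30 start S34 → 2
Mon 14:30 end S33 → 1
Mon 18:00 end S34 → 0
Mon 18:00 start S38 → 1
Mon 21:30 start S35 → 2
Mon 23:00 start S36 → 3
Mon 23:30 end S38 → 2
Tue 02:00 end S36 → 1
Tue 02:30 end S35 → 0
Tue 12:00 start S37 → 1
Tue 15:30 end S37 → 0
Wed 05:00 start S39 → 1
Wed 08:30 end S39 → 0
Wed 10:00 start S40 → 1
Wed 11:00 start S41 → 2
Wed 13:00 end S40 → 1
Wed 15:00 end S41 → 0
Peak is 3, at Mon 23:00 (S35, S36, S38).

3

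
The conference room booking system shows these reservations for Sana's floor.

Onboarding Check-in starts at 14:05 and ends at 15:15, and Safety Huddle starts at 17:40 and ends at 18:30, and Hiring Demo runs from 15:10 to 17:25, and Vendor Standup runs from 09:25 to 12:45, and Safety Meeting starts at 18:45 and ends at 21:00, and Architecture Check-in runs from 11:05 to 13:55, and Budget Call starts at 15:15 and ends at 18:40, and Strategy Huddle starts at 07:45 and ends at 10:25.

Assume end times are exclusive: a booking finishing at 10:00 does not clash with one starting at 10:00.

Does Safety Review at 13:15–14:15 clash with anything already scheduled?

Yes — it overlaps Architecture Check-in, Onboarding Check-in

Strategy Huddle: ends 10:25 at or before Safety Review starts 13:15 → clear.
Vendor Standup: ends 12:45 at or before Safety Review starts 13:15 → clear.
Architecture Check-in: starts 11:05 before Safety Review ends 14:15, and ends 13:55 after Safety Review starts 13:15 → overlap.
Onboarding Check-in: starts 14:05 before Safety Review ends 14:15, and ends 15:15 after Safety Review starts 13:15 → overlap.
Hiring Demo: starts 15:10 at or after Safety Review ends 14:15 → clear.
Budget Call: starts 15:15 at or after Safety Review ends 14:15 → clear.
Safety Huddle: starts 17:40 at or after Safety Review ends 14:15 → clear.
Safety Meeting: starts 18:45 at or after Safety Review ends 14:15 → clear.
Safety Review overlaps Architecture Check-in, Onboarding Check-in.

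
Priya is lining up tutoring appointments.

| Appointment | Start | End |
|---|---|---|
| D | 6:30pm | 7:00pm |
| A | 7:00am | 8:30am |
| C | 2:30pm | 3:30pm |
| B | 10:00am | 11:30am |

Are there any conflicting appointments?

No

Sorted by start: A, B, C, D.
B starts after A ends, so nothing later overlaps A either.
C starts after B ends, so nothing later overlaps B either.
D starts after C ends.
Every pair is clear; the schedule has no overlaps.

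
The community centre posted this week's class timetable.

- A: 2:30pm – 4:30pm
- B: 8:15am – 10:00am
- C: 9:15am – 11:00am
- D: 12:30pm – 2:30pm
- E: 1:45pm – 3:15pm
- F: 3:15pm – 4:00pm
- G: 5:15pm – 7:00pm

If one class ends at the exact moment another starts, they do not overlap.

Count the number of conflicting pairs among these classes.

Sorted by start: B, C, D, E, A, F, G.
C starts before B ends → B and C overlap.
D starts after B ends; B is clear from here.
D starts after C ends; C is clear from here.
E starts before D ends → D and E overlap.
A starts exactly when D ends (back-to-back, no overlap); D is clear from here.
A starts before E ends → E and A overlap.
F starts exactly when E ends (back-to-back, no overlap); E is clear from here.
F starts before A ends → A and F overlap.
G starts after A ends.
G starts after F ends.
Overlapping pairs: A & E, A & F, B & C, D & E — 4 in total.

4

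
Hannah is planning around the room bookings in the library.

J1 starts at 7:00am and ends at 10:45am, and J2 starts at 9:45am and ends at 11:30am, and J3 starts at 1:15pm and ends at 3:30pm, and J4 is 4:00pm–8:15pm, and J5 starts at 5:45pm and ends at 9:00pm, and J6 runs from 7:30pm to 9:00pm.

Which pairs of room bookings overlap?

Sorted by start: J1, J2, J3, J4, J5, J6.
J2 starts before J1 ends → J1 and J2 overlap.
J3 starts after J1 ends — done with J1.
J3 starts after J2 ends — done with J2.
J4 starts after J3 ends — done with J3.
J5 starts before J4 ends → J4 and J5 overlap.
J6 starts before J4 ends → J4 and J6 overlap.
J6 starts before J5 ends → J5 and J6 overlap.

J1 & J2, J4 & J5, J4 & J6, J5 & J6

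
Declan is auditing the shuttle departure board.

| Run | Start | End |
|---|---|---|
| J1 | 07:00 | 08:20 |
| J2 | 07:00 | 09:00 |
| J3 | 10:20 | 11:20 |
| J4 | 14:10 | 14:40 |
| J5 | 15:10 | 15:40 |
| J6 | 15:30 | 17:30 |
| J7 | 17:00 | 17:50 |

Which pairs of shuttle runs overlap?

J1 & J2, J5 & J6, J6 & J7

Sorted by start: J1, J2, J3, J4, J5, J6, J7.
J2 starts before J1 ends → J1 and J2 overlap.
J3 starts after J1 ends; J1 is clear from here.
J3 starts after J2 ends; J2 is clear from here.
J4 starts after J3 ends; J3 is clear from here.
J5 starts after J4 ends; J4 is clear from here.
J6 starts before J5 ends → J5 and J6 overlap.
J7 starts after J5 ends.
J7 starts before J6 ends → J6 and J7 overlap.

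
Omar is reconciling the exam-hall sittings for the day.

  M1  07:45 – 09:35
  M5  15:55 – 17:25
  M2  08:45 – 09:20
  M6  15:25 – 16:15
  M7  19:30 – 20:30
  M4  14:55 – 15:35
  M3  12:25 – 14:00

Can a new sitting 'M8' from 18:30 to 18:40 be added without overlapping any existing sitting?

M1: ends 09:35 at or before M8 starts 18:30 → clear.
M2: ends 09:20 at or before M8 starts 18:30 → clear.
M3: ends 14:00 at or before M8 starts 18:30 → clear.
M4: ends 15:35 at or before M8 starts 18:30 → clear.
M6: ends 16:15 at or before M8 starts 18:30 → clear.
M5: ends 17:25 at or before M8 starts 18:30 → clear.
M7: starts 19:30 at or after M8 ends 18:40 → clear.

Yes — the slot is free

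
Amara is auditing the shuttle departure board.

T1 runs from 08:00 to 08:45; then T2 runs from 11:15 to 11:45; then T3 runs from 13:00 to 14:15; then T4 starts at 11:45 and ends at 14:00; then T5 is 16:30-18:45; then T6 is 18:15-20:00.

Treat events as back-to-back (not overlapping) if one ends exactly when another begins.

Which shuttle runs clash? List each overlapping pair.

T3 & T4, T5 & T6

Check each pair: they overlap iff neither finishes before the other starts.
Sorted by start: T1, T2, T4, T3, T5, T6.
T2 starts after T1 ends — done with T1.
T4 starts exactly when T2 ends (back-to-back, no overlap) — done with T2.
T3 starts before T4 ends → T4 and T3 overlap.
T5 starts after T4 ends — done with T4.
T5 starts after T3 ends — done with T3.
T6 starts before T5 ends → T5 and T6 overlap.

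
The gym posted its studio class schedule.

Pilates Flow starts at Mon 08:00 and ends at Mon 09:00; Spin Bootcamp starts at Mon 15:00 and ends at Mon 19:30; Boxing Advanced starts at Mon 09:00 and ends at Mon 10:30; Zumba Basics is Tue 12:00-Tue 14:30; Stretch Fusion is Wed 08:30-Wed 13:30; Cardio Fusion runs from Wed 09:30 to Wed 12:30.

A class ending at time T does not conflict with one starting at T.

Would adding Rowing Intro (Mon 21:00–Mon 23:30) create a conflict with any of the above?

Pilates Flow: ends Mon 09:00 at or before Rowing Intro starts Mon 21:00 → clear.
Boxing Advanced: ends Mon 10:30 at or before Rowing Intro starts Mon 21:00 → clear.
Spin Bootcamp: ends Mon 19:30 at or before Rowing Intro starts Mon 21:00 → clear.
Zumba Basics: starts Tue 12:00 at or after Rowing Intro ends Mon 23:30 → clear.
Stretch Fusion: starts Wed 08:30 at or after Rowing Intro ends Mon 23:30 → clear.
Cardio Fusion: starts Wed 09:30 at or after Rowing Intro ends Mon 23:30 → clear.

No — it doesn't clash with anything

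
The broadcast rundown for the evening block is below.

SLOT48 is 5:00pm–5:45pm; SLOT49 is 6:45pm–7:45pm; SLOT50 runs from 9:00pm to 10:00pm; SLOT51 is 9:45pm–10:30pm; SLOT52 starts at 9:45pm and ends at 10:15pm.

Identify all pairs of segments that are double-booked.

Check each pair: they overlap iff neither finishes before the other starts.
Sorted by start: SLOT48, SLOT49, SLOT50, SLOT51, SLOT52.
SLOT49 starts after SLOT48 ends; SLOT48 is clear from here.
SLOT50 starts after SLOT49 ends; SLOT49 is clear from here.
SLOT51 starts before SLOT50 ends → SLOT50 and SLOT51 overlap.
SLOT52 starts before SLOT50 ends → SLOT50 and SLOT52 overlap.
SLOT52 starts before SLOT51 ends → SLOT51 and SLOT52 overlap.

SLOT50 & SLOT51, SLOT50 & SLOT52, SLOT51 & SLOT52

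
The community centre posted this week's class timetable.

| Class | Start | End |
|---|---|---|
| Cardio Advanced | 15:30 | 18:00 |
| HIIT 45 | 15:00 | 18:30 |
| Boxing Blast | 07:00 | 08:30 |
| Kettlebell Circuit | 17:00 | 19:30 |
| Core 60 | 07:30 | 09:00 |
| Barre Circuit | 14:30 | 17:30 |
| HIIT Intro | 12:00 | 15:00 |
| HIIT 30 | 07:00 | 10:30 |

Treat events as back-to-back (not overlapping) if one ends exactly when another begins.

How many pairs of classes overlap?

Sorted by start: HIIT 30, Boxing Blast, Core 60, HIIT Intro, Barre Circuit, HIIT 45, Cardio Advanced, Kettlebell Circuit.
Boxing Blast starts before HIIT 30 ends → HIIT 30 and Boxing Blast overlap.
Core 60 starts before HIIT 30 ends → HIIT 30 and Core 60 overlap.
HIIT Intro starts after HIIT 30 ends, so nothing later overlaps HIIT 30 either.
Core 60 starts before Boxing Blast ends → Boxing Blast and Core 60 overlap.
HIIT Intro starts after Boxing Blast ends, so nothing later overlaps Boxing Blast either.
HIIT Intro starts after Core 60 ends, so nothing later overlaps Core 60 either.
Barre Circuit starts before HIIT Intro ends → HIIT Intro and Barre Circuit overlap.
HIIT 45 starts exactly when HIIT Intro ends (back-to-back, no overlap), so nothing later overlaps HIIT Intro either.
HIIT 45 starts before Barre Circuit ends → Barre Circuit and HIIT 45 overlap.
Cardio Advanced starts before Barre Circuit ends → Barre Circuit and Cardio Advanced overlap.
Kettlebell Circuit starts before Barre Circuit ends → Barre Circuit and Kettlebell Circuit overlap.
Cardio Advanced starts before HIIT 45 ends → HIIT 45 and Cardio Advanced overlap.
Kettlebell Circuit starts before HIIT 45 ends → HIIT 45 and Kettlebell Circuit overlap.
Kettlebell Circuit starts before Cardio Advanced ends → Cardio Advanced and Kettlebell Circuit overlap.
Overlapping pairs: Barre Circuit & Cardio Advanced, Barre Circuit & HIIT 45, Barre Circuit & HIIT Intro, Barre Circuit & Kettlebell Circuit, Boxing Blast & Core 60, Boxing Blast & HIIT 30, Cardio Advanced & HIIT 45, Cardio Advanced & Kettlebell Circuit, Core 60 & HIIT 30, HIIT 45 & Kettlebell Circuit — 10 in total.

10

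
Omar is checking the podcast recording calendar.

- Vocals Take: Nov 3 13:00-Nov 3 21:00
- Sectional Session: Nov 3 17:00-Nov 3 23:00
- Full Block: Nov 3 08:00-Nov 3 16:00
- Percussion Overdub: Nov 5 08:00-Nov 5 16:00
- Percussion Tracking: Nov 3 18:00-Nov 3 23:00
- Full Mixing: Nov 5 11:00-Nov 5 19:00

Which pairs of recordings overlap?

Full Block & Vocals Take, Full Mixing & Percussion Overdub, Percussion Tracking & Sectional Session, Percussion Tracking & Vocals Take, Sectional Session & Vocals Take

Sorted by start: Full Block, Vocals Take, Sectional Session, Percussion Tracking, Percussion Overdub, Full Mixing.
Vocals Take starts before Full Block ends → Full Block and Vocals Take overlap.
Sectional Session starts after Full Block ends; Full Block is clear from here.
Sectional Session starts before Vocals Take ends → Vocals Take and Sectional Session overlap.
Percussion Tracking starts before Vocals Take ends → Vocals Take and Percussion Tracking overlap.
Percussion Overdub starts after Vocals Take ends; Vocals Take is clear from here.
Percussion Tracking starts before Sectional Session ends → Sectional Session and Percussion Tracking overlap.
Percussion Overdub starts after Sectional Session ends; Sectional Session is clear from here.
Percussion Overdub starts after Percussion Tracking ends; Percussion Tracking is clear from here.
Full Mixing starts before Percussion Overdub ends → Percussion Overdub and Full Mixing overlap.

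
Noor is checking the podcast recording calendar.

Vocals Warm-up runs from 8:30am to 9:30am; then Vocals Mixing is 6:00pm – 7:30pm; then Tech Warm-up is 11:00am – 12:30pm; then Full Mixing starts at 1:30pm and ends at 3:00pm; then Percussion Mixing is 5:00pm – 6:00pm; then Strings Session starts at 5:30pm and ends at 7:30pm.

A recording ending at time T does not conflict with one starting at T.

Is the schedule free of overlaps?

Sorted by start: Vocals Warm-up, Tech Warm-up, Full Mixing, Percussion Mixing, Strings Session, Vocals Mixing.
Tech Warm-up starts after Vocals Warm-up ends; Vocals Warm-up is clear from here.
Full Mixing starts after Tech Warm-up ends; Tech Warm-up is clear from here.
Percussion Mixing starts after Full Mixing ends; Full Mixing is clear from here.
Strings Session starts before Percussion Mixing ends → Percussion Mixing and Strings Session overlap.
That's a conflict, so the schedule is not conflict-free.

No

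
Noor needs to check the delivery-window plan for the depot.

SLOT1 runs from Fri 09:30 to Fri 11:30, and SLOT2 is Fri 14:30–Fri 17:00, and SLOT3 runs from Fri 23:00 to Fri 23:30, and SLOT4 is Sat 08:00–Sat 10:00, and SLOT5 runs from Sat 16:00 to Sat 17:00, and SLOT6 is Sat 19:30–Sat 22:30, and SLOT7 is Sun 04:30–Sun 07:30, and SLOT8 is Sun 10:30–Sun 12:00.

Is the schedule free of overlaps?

Yes

Sorted by start: SLOT1, SLOT2, SLOT3, SLOT4, SLOT5, SLOT6, SLOT7, SLOT8.
SLOT2 starts after SLOT1 ends; SLOT1 is clear from here.
SLOT3 starts after SLOT2 ends; SLOT2 is clear from here.
SLOT4 starts after SLOT3 ends; SLOT3 is clear from here.
SLOT5 starts after SLOT4 ends; SLOT4 is clear from here.
SLOT6 starts after SLOT5 ends; SLOT5 is clear from here.
SLOT7 starts after SLOT6 ends; SLOT6 is clear from here.
SLOT8 starts after SLOT7 ends.
Every pair is clear; the schedule has no overlaps.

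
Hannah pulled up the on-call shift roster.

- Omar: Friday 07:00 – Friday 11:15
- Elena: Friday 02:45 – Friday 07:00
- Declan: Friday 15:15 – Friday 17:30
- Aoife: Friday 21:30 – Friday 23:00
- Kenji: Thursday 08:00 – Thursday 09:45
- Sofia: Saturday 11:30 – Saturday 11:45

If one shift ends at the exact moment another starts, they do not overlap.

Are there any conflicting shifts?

No

Sorted by start: Kenji, Elena, Omar, Declan, Aoife, Sofia.
Elena starts after Kenji ends, so nothing later overlaps Kenji either.
Omar starts exactly when Elena ends (back-to-back, no overlap), so nothing later overlaps Elena either.
Declan starts after Omar ends, so nothing later overlaps Omar either.
Aoife starts after Declan ends, so nothing later overlaps Declan either.
Sofia starts after Aoife ends.
Every pair is clear; the schedule has no overlaps.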